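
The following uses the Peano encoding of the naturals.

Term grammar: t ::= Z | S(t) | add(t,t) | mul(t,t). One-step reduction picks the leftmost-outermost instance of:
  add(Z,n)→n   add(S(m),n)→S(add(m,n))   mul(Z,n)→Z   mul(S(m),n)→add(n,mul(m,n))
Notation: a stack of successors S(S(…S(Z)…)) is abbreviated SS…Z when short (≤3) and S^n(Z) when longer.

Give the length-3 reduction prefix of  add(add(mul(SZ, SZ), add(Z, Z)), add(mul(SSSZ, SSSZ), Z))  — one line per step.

Answer: after 3 steps: add(S(add(add(Z, mul(Z, SZ)), add(Z, Z))), add(mul(SSSZ, SSSZ), Z))

Reduction:
  start: add(add(mul(SZ, SZ), add(Z, Z)), add(mul(SSSZ, SSSZ), Z))
  step 1: add(add(add(SZ, mul(Z, SZ)), add(Z, Z)), add(mul(SSSZ, SSSZ), Z))
  step 2: add(add(S(add(Z, mul(Z, SZ))), add(Z, Z)), add(mul(SSSZ, SSSZ), Z))
  step 3: add(S(add(add(Z, mul(Z, SZ)), add(Z, Z))), add(mul(SSSZ, SSSZ), Z))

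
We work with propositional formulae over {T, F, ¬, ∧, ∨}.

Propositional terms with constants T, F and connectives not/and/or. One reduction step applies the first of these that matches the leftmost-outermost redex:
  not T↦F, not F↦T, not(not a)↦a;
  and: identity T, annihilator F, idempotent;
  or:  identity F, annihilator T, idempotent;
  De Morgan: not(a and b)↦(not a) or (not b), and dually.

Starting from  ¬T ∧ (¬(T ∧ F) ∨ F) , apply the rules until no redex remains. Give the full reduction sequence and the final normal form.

  start: ¬T ∧ (¬(T ∧ F) ∨ F)
  step 1: F ∧ (¬(T ∧ F) ∨ F)
  step 2: F

Answer: normal form = F  (in 2 steps)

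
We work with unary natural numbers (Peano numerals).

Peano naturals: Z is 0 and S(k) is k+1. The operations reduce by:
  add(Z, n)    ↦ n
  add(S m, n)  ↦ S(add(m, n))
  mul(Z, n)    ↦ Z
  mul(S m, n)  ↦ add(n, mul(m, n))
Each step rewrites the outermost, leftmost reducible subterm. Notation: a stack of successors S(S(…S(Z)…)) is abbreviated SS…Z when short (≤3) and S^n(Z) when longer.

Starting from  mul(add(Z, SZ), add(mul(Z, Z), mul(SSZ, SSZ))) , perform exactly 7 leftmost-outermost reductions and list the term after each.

Answer: after 7 steps: S(add(add(SZ, mul(SZ, SSZ)), mul(Z, add(mul(Z, Z), mul(SSZ, SSZ)))))

Derivation:
  start: mul(add(Z, SZ), add(mul(Z, Z), mul(SSZ, SSZ)))
  [1] mul(SZ, add(mul(Z, Z), mul(SSZ, SSZ)))
  [2] add(add(mul(Z, Z), mul(SSZ, SSZ)), mul(Z, add(mul(Z, Z), mul(SSZ, SSZ))))
  [3] add(add(Z, mul(SSZ, SSZ)), mul(Z, add(mul(Z, Z), mul(SSZ, SSZ))))
  [4] add(mul(SSZ, SSZ), mul(Z, add(mul(Z, Z), mul(SSZ, SSZ))))
  [5] add(add(SSZ, mul(SZ, SSZ)), mul(Z, add(mul(Z, Z), mul(SSZ, SSZ))))
  [6] add(S(add(SZ, mul(SZ, SSZ))), mul(Z, add(mul(Z, Z), mul(SSZ, SSZ))))
  [7] S(add(add(SZ, mul(SZ, SSZ)), mul(Z, add(mul(Z, Z), mul(SSZ, SSZ)))))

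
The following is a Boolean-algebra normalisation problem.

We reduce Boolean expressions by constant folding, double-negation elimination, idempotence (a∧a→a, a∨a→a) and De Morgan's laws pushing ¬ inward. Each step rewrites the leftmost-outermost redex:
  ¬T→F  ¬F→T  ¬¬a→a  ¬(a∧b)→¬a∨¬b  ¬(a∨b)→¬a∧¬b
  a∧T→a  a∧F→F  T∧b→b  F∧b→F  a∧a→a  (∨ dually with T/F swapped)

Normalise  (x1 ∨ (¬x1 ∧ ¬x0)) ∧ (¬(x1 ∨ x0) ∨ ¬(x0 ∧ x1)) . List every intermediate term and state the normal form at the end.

Answer: normal form = (x1 ∨ (¬x1 ∧ ¬x0)) ∧ ((¬x1 ∧ ¬x0) ∨ (¬x0 ∨ ¬x1))  (in 2 steps)

Reduction:
  start: (x1 ∨ (¬x1 ∧ ¬x0)) ∧ (¬(x1 ∨ x0) ∨ ¬(x0 ∧ x1))
  →1  (x1 ∨ (¬x1 ∧ ¬x0)) ∧ ((¬x1 ∧ ¬x0) ∨ ¬(x0 ∧ x1))
  →2  (x1 ∨ (¬x1 ∧ ¬x0)) ∧ ((¬x1 ∧ ¬x0) ∨ (¬x0 ∨ ¬x1))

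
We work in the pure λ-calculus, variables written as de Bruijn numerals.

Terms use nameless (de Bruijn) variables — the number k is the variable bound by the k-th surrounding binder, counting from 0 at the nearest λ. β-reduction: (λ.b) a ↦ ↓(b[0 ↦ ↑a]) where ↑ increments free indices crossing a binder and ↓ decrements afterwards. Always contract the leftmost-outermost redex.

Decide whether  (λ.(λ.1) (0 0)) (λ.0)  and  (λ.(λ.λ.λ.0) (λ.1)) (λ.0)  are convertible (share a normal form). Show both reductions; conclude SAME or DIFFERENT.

Answer: DIFFERENT — A ⇓ λ.0, B ⇓ λ.λ.0

Derivation:
Term A:
  start: (λ.(λ.1) (0 0)) (λ.0)
  step 1: (λ.λ.0) ((λ.0) (λ.0))
  step 2: λ.0

Term B:
  start: (λ.(λ.λ.λ.0) (λ.1)) (λ.0)
  step 1: (λ.λ.λ.0) (λ.λ.0)
  step 2: λ.λ.0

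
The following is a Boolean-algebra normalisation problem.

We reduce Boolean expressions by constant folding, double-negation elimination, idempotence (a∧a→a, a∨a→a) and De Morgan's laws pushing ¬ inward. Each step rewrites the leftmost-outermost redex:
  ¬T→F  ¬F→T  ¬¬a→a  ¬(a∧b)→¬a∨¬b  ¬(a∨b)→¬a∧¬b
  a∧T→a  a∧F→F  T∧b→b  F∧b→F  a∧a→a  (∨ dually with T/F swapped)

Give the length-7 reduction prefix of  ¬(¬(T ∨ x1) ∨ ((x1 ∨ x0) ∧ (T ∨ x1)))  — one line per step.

  start: ¬(¬(T ∨ x1) ∨ ((x1 ∨ x0) ∧ (T ∨ x1)))
  step 1: ¬¬(T ∨ x1) ∧ ¬((x1 ∨ x0) ∧ (T ∨ x1))
  step 2: (T ∨ x1) ∧ ¬((x1 ∨ x0) ∧ (T ∨ x1))
  step 3: T ∧ ¬((x1 ∨ x0) ∧ (T ∨ x1))
  step 4: ¬((x1 ∨ x0) ∧ (T ∨ x1))
  step 5: ¬(x1 ∨ x0) ∨ ¬(T ∨ x1)
  step 6: (¬x1 ∧ ¬x0) ∨ ¬(T ∨ x1)
  step 7: (¬x1 ∧ ¬x0) ∨ (¬T ∧ ¬x1)

Answer: after 7 steps: (¬x1 ∧ ¬x0) ∨ (¬T ∧ ¬x1)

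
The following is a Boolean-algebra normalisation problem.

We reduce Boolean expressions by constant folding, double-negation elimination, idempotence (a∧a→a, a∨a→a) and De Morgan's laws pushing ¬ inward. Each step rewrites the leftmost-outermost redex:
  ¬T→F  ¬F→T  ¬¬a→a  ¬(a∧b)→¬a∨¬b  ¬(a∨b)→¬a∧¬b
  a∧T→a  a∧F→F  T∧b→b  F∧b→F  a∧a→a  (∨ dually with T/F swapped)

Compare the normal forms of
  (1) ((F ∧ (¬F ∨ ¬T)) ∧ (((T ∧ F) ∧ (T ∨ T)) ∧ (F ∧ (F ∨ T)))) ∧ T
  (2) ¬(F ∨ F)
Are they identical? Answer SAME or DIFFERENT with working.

Term A:
  start: ((F ∧ (¬F ∨ ¬T)) ∧ (((T ∧ F) ∧ (T ∨ T)) ∧ (F ∧ (F ∨ T)))) ∧ T
  →1  (F ∧ (¬F ∨ ¬T)) ∧ (((T ∧ F) ∧ (T ∨ T)) ∧ (F ∧ (F ∨ T)))
  →2  F ∧ (((T ∧ F) ∧ (T ∨ T)) ∧ (F ∧ (F ∨ T)))
  →3  F

Term B:
  start: ¬(F ∨ F)
  →1  ¬F ∧ ¬F
  →2  ¬F
  →3  T

Answer: DIFFERENT — A ⇓ F, B ⇓ T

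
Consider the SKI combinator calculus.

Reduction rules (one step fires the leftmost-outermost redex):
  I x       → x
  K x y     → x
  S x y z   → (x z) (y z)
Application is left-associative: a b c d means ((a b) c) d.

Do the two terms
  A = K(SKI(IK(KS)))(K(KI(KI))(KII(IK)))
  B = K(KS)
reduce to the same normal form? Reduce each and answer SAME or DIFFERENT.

Term A:
  start: K(SKI(IK(KS)))(K(KI(KI))(KII(IK)))
  step 1: SKI(IK(KS))
  step 2: K(IK(KS))(I(IK(KS)))
  step 3: IK(KS)
  step 4: K(KS)

Term B:
  start: K(KS)

Answer: SAME — A ⇓ K(KS), B ⇓ K(KS)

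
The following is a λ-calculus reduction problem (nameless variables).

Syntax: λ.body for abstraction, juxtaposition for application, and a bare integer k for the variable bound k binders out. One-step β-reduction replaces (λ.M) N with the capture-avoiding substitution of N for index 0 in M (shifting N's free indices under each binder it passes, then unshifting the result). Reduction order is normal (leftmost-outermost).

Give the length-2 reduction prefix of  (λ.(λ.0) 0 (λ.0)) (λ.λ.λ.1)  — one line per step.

  start: (λ.(λ.0) 0 (λ.0)) (λ.λ.λ.1)
  →1  (λ.0) (λ.λ.λ.1) (λ.0)
  →2  (λ.λ.λ.1) (λ.0)

Answer: after 2 steps: (λ.λ.λ.1) (λ.0)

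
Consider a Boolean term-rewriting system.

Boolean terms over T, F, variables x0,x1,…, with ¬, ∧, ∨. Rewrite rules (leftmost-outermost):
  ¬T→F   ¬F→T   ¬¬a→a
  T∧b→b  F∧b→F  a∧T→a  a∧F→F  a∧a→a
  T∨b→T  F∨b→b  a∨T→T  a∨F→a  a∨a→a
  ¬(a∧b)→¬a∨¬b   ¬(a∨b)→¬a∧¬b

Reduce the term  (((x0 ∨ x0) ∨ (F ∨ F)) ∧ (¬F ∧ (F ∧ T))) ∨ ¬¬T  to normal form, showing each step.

Answer: normal form = T  (in 9 steps)

Derivation:
  start: (((x0 ∨ x0) ∨ (F ∨ F)) ∧ (¬F ∧ (F ∧ T))) ∨ ¬¬T
  →1  ((x0 ∨ (F ∨ F)) ∧ (¬F ∧ (F ∧ T))) ∨ ¬¬T
  →2  ((x0 ∨ F) ∧ (¬F ∧ (F ∧ T))) ∨ ¬¬T
  →3  (x0 ∧ (¬F ∧ (F ∧ T))) ∨ ¬¬T
  →4  (x0 ∧ (T ∧ (F ∧ T))) ∨ ¬¬T
  →5  (x0 ∧ (F ∧ T)) ∨ ¬¬T
  →6  (x0 ∧ F) ∨ ¬¬T
  →7  F ∨ ¬¬T
  →8  ¬¬T
  →9  T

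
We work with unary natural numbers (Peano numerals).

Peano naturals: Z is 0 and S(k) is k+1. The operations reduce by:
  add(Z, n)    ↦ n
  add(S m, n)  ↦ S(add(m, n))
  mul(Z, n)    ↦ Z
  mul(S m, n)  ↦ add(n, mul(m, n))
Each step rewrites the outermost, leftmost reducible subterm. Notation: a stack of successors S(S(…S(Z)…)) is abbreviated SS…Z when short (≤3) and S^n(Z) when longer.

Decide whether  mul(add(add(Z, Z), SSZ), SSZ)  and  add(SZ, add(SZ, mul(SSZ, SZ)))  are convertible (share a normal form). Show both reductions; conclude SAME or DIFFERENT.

Answer: SAME — A ⇓ S^4(Z), B ⇓ S^4(Z)

Derivation:
Term A:
  start: mul(add(add(Z, Z), SSZ), SSZ)
  [1] mul(add(Z, SSZ), SSZ)
  [2] mul(SSZ, SSZ)
  [3] add(SSZ, mul(SZ, SSZ))
  [4] S(add(SZ, mul(SZ, SSZ)))
  [5] S(S(add(Z, mul(SZ, SSZ))))
  [6] S(S(mul(SZ, SSZ)))
  [7] S(S(add(SSZ, mul(Z, SSZ))))
  [8] S(S(S(add(SZ, mul(Z, SSZ)))))
  [9] S(S(S(S(add(Z, mul(Z, SSZ))))))
  [10] S(S(S(S(mul(Z, SSZ)))))
  [11] S^4(Z)

Term B:
  start: add(SZ, add(SZ, mul(SSZ, SZ)))
  [1] S(add(Z, add(SZ, mul(SSZ, SZ))))
  [2] S(add(SZ, mul(SSZ, SZ)))
  [3] S(S(add(Z, mul(SSZ, SZ))))
  [4] S(S(mul(SSZ, SZ)))
  [5] S(S(add(SZ, mul(SZ, SZ))))
  [6] S(S(S(add(Z, mul(SZ, SZ)))))
  [7] S(S(S(mul(SZ, SZ))))
  [8] S(S(S(add(SZ, mul(Z, SZ)))))
  [9] S(S(S(S(add(Z, mul(Z, SZ))))))
  [10] S(S(S(S(mul(Z, SZ)))))
  [11] S^4(Z)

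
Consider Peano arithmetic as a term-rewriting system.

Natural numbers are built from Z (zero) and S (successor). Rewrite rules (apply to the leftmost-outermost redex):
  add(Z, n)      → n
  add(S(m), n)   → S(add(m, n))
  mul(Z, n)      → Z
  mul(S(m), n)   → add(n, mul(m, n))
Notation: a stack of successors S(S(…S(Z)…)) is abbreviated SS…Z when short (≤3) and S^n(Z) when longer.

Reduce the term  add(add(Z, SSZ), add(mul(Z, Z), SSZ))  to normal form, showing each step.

  start: add(add(Z, SSZ), add(mul(Z, Z), SSZ))
  step 1: add(SSZ, add(mul(Z, Z), SSZ))
  step 2: S(add(SZ, add(mul(Z, Z), SSZ)))
  step 3: S(S(add(Z, add(mul(Z, Z), SSZ))))
  step 4: S(S(add(mul(Z, Z), SSZ)))
  step 5: S(S(add(Z, SSZ)))
  step 6: S^4(Z)

Answer: normal form = S^4(Z)  (in 6 steps)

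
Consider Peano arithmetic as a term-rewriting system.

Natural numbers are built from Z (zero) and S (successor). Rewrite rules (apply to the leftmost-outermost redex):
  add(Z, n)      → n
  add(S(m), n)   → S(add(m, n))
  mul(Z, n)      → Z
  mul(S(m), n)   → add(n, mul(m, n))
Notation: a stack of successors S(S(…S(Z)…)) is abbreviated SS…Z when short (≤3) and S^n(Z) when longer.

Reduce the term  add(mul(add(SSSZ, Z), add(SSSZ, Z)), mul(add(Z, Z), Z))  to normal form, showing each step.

Answer: normal form = S^9(Z)  (in 44 steps)

Working:
  start: add(mul(add(SSSZ, Z), add(SSSZ, Z)), mul(add(Z, Z), Z))
  [1] add(mul(S(add(SSZ, Z)), add(SSSZ, Z)), mul(add(Z, Z), Z))
  [2] add(add(add(SSSZ, Z), mul(add(SSZ, Z), add(SSSZ, Z))), mul(add(Z, Z), Z))
  [3] add(add(S(add(SSZ, Z)), mul(add(SSZ, Z), add(SSSZ, Z))), mul(add(Z, Z), Z))
  [4] add(S(add(add(SSZ, Z), mul(add(SSZ, Z), add(SSSZ, Z)))), mul(add(Z, Z), Z))
  [5] S(add(add(add(SSZ, Z), mul(add(SSZ, Z), add(SSSZ, Z))), mul(add(Z, Z), Z)))
  [6] S(add(add(S(add(SZ, Z)), mul(add(SSZ, Z), add(SSSZ, Z))), mul(add(Z, Z), Z)))
  [7] S(add(S(add(add(SZ, Z), mul(add(SSZ, Z), add(SSSZ, Z)))), mul(add(Z, Z), Z)))
  [8] S(S(add(add(add(SZ, Z), mul(add(SSZ, Z), add(SSSZ, Z))), mul(add(Z, Z), Z))))
  [9] S(S(add(add(S(add(Z, Z)), mul(add(SSZ, Z), add(SSSZ, Z))), mul(add(Z, Z), Z))))
  [10] S(S(add(S(add(add(Z, Z), mul(add(SSZ, Z), add(SSSZ, Z)))), mul(add(Z, Z), Z))))
  [11] S(S(S(add(add(add(Z, Z), mul(add(SSZ, Z), add(SSSZ, Z))), mul(add(Z, Z), Z)))))
  [12] S(S(S(add(add(Z, mul(add(SSZ, Z), add(SSSZ, Z))), mul(add(Z, Z), Z)))))
  [13] S(S(S(add(mul(add(SSZ, Z), add(SSSZ, Z)), mul(add(Z, Z), Z)))))
  [14] S(S(S(add(mul(S(add(SZ, Z)), add(SSSZ, Z)), mul(add(Z, Z), Z)))))
  [15] S(S(S(add(add(add(SSSZ, Z), mul(add(SZ, Z), add(SSSZ, Z))), mul(add(Z, Z), Z)))))
  [16] S(S(S(add(add(S(add(SSZ, Z)), mul(add(SZ, Z), add(SSSZ, Z))), mul(add(Z, Z), Z)))))
  [17] S(S(S(add(S(add(add(SSZ, Z), mul(add(SZ, Z), add(SSSZ, Z)))), mul(add(Z, Z), Z)))))
  [18] S(S(S(S(add(add(add(SSZ, Z), mul(add(SZ, Z), add(SSSZ, Z))), mul(add(Z, Z), Z))))))
  [19] S(S(S(S(add(add(S(add(SZ, Z)), mul(add(SZ, Z), add(SSSZ, Z))), mul(add(Z, Z), Z))))))
  [20] S(S(S(S(add(S(add(add(SZ, Z), mul(add(SZ, Z), add(SSSZ, Z)))), mul(add(Z, Z), Z))))))
  [21] S(S(S(S(S(add(add(add(SZ, Z), mul(add(SZ, Z), add(SSSZ, Z))), mul(add(Z, Z), Z)))))))
  [22] S(S(S(S(S(add(add(S(add(Z, Z)), mul(add(SZ, Z), add(SSSZ, Z))), mul(add(Z, Z), Z)))))))
  [23] S(S(S(S(S(add(S(add(add(Z, Z), mul(add(SZ, Z), add(SSSZ, Z)))), mul(add(Z, Z), Z)))))))
  [24] S(S(S(S(S(S(add(add(add(Z, Z), mul(add(SZ, Z), add(SSSZ, Z))), mul(add(Z, Z), Z))))))))
  [25] S(S(S(S(S(S(add(add(Z, mul(add(SZ, Z), add(SSSZ, Z))), mul(add(Z, Z), Z))))))))
  [26] S(S(S(S(S(S(add(mul(add(SZ, Z), add(SSSZ, Z)), mul(add(Z, Z), Z))))))))
  [27] S(S(S(S(S(S(add(mul(S(add(Z, Z)), add(SSSZ, Z)), mul(add(Z, Z), Z))))))))
  [28] S(S(S(S(S(S(add(add(add(SSSZ, Z), mul(add(Z, Z), add(SSSZ, Z))), mul(add(Z, Z), Z))))))))
  [29] S(S(S(S(S(S(add(add(S(add(SSZ, Z)), mul(add(Z, Z), add(SSSZ, Z))), mul(add(Z, Z), Z))))))))
  [30] S(S(S(S(S(S(add(S(add(add(SSZ, Z), mul(add(Z, Z), add(SSSZ, Z)))), mul(add(Z, Z), Z))))))))
  [31] S(S(S(S(S(S(S(add(add(add(SSZ, Z), mul(add(Z, Z), add(SSSZ, Z))), mul(add(Z, Z), Z)))))))))
  [32] S(S(S(S(S(S(S(add(add(S(add(SZ, Z)), mul(add(Z, Z), add(SSSZ, Z))), mul(add(Z, Z), Z)))))))))
  [33] S(S(S(S(S(S(S(add(S(add(add(SZ, Z), mul(add(Z, Z), add(SSSZ, Z)))), mul(add(Z, Z), Z)))))))))
  [34] S(S(S(S(S(S(S(S(add(add(add(SZ, Z), mul(add(Z, Z), add(SSSZ, Z))), mul(add(Z, Z), Z))))))))))
  [35] S(S(S(S(S(S(S(S(add(add(S(add(Z, Z)), mul(add(Z, Z), add(SSSZ, Z))), mul(add(Z, Z), Z))))))))))
  [36] S(S(S(S(S(S(S(S(add(S(add(add(Z, Z), mul(add(Z, Z), add(SSSZ, Z)))), mul(add(Z, Z), Z))))))))))
  [37] S(S(S(S(S(S(S(S(S(add(add(add(Z, Z), mul(add(Z, Z), add(SSSZ, Z))), mul(add(Z, Z), Z)))))))))))
  [38] S(S(S(S(S(S(S(S(S(add(add(Z, mul(add(Z, Z), add(SSSZ, Z))), mul(add(Z, Z), Z)))))))))))
  [39] S(S(S(S(S(S(S(S(S(add(mul(add(Z, Z), add(SSSZ, Z)), mul(add(Z, Z), Z)))))))))))
  [40] S(S(S(S(S(S(S(S(S(add(mul(Z, add(SSSZ, Z)), mul(add(Z, Z), Z)))))))))))
  [41] S(S(S(S(S(S(S(S(S(add(Z, mul(add(Z, Z), Z)))))))))))
  [42] S(S(S(S(S(S(S(S(S(mul(add(Z, Z), Z))))))))))
  [43] S(S(S(S(S(S(S(S(S(mul(Z, Z))))))))))
  [44] S^9(Z)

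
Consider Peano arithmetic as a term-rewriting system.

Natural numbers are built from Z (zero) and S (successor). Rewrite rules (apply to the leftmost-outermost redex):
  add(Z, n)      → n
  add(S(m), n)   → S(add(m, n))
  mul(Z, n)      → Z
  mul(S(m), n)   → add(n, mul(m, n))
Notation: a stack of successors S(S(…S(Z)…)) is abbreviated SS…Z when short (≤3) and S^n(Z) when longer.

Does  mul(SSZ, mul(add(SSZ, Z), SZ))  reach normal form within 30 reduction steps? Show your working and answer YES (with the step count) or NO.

  start: mul(SSZ, mul(add(SSZ, Z), SZ))
  [1] add(mul(add(SSZ, Z), SZ), mul(SZ, mul(add(SSZ, Z), SZ)))
  [2] add(mul(S(add(SZ, Z)), SZ), mul(SZ, mul(add(SSZ, Z), SZ)))
  [3] add(add(SZ, mul(add(SZ, Z), SZ)), mul(SZ, mul(add(SSZ, Z), SZ)))
  [4] add(S(add(Z, mul(add(SZ, Z), SZ))), mul(SZ, mul(add(SSZ, Z), SZ)))
  [5] S(add(add(Z, mul(add(SZ, Z), SZ)), mul(SZ, mul(add(SSZ, Z), SZ))))
  [6] S(add(mul(add(SZ, Z), SZ), mul(SZ, mul(add(SSZ, Z), SZ))))
  [7] S(add(mul(S(add(Z, Z)), SZ), mul(SZ, mul(add(SSZ, Z), SZ))))
  [8] S(add(add(SZ, mul(add(Z, Z), SZ)), mul(SZ, mul(add(SSZ, Z), SZ))))
  [9] S(add(S(add(Z, mul(add(Z, Z), SZ))), mul(SZ, mul(add(SSZ, Z), SZ))))
  [10] S(S(add(add(Z, mul(add(Z, Z), SZ)), mul(SZ, mul(add(SSZ, Z), SZ)))))
  [11] S(S(add(mul(add(Z, Z), SZ), mul(SZ, mul(add(SSZ, Z), SZ)))))
  [12] S(S(add(mul(Z, SZ), mul(SZ, mul(add(SSZ, Z), SZ)))))
  [13] S(S(add(Z, mul(SZ, mul(add(SSZ, Z), SZ)))))
  [14] S(S(mul(SZ, mul(add(SSZ, Z), SZ))))
  [15] S(S(add(mul(add(SSZ, Z), SZ), mul(Z, mul(add(SSZ, Z), SZ)))))
  [16] S(S(add(mul(S(add(SZ, Z)), SZ), mul(Z, mul(add(SSZ, Z), SZ)))))
  [17] S(S(add(add(SZ, mul(add(SZ, Z), SZ)), mul(Z, mul(add(SSZ, Z), SZ)))))
  [18] S(S(add(S(add(Z, mul(add(SZ, Z), SZ))), mul(Z, mul(add(SSZ, Z), SZ)))))
  [19] S(S(S(add(add(Z, mul(add(SZ, Z), SZ)), mul(Z, mul(add(SSZ, Z), SZ))))))
  [20] S(S(S(add(mul(add(SZ, Z), SZ), mul(Z, mul(add(SSZ, Z), SZ))))))
  [21] S(S(S(add(mul(S(add(Z, Z)), SZ), mul(Z, mul(add(SSZ, Z), SZ))))))
  [22] S(S(S(add(add(SZ, mul(add(Z, Z), SZ)), mul(Z, mul(add(SSZ, Z), SZ))))))
  [23] S(S(S(add(S(add(Z, mul(add(Z, Z), SZ))), mul(Z, mul(add(SSZ, Z), SZ))))))
  [24] S(S(S(S(add(add(Z, mul(add(Z, Z), SZ)), mul(Z, mul(add(SSZ, Z), SZ)))))))
  [25] S(S(S(S(add(mul(add(Z, Z), SZ), mul(Z, mul(add(SSZ, Z), SZ)))))))
  [26] S(S(S(S(add(mul(Z, SZ), mul(Z, mul(add(SSZ, Z), SZ)))))))
  [27] S(S(S(S(add(Z, mul(Z, mul(add(SSZ, Z), SZ)))))))
  [28] S(S(S(S(mul(Z, mul(add(SSZ, Z), SZ))))))
  [29] S^4(Z)

Answer: YES — reaches normal form S^4(Z) in 29 ≤ 30 steps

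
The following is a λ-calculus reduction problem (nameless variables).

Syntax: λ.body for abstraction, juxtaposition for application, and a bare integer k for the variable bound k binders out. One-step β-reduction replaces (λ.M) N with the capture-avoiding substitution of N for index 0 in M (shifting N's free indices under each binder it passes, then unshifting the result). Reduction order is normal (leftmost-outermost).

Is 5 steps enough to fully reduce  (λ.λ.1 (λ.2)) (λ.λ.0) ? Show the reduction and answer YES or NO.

  start: (λ.λ.1 (λ.2)) (λ.λ.0)
  →1  λ.(λ.λ.0) (λ.λ.λ.0)
  →2  λ.λ.0

Answer: YES — reaches normal form λ.λ.0 in 2 ≤ 5 steps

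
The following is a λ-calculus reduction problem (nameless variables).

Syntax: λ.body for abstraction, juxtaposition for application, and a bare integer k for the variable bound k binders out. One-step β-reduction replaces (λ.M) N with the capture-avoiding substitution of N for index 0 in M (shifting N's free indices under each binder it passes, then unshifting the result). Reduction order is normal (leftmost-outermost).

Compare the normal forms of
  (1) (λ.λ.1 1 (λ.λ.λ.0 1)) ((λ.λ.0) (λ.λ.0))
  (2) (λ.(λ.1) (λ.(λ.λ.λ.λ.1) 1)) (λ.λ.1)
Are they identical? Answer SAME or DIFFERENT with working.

Term A:
  start: (λ.λ.1 1 (λ.λ.λ.0 1)) ((λ.λ.0) (λ.λ.0))
  →1  λ.(λ.λ.0) (λ.λ.0) ((λ.λ.0) (λ.λ.0)) (λ.λ.λ.0 1)
  →2  λ.(λ.0) ((λ.λ.0) (λ.λ.0)) (λ.λ.λ.0 1)
  →3  λ.(λ.λ.0) (λ.λ.0) (λ.λ.λ.0 1)
  →4  λ.(λ.0) (λ.λ.λ.0 1)
  →5  λ.λ.λ.λ.0 1

Term B:
  start: (λ.(λ.1) (λ.(λ.λ.λ.λ.1) 1)) (λ.λ.1)
  →1  (λ.λ.λ.1) (λ.(λ.λ.λ.λ.1) (λ.λ.1))
  →2  λ.λ.1

Answer: DIFFERENT — A ⇓ λ.λ.λ.λ.0 1, B ⇓ λ.λ.1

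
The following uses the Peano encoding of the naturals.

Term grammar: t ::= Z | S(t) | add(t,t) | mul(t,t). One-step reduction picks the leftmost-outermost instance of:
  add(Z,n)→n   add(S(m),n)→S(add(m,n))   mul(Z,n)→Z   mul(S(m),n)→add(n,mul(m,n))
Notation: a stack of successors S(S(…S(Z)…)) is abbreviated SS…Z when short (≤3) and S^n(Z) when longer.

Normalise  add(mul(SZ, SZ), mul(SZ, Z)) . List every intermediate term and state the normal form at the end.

  start: add(mul(SZ, SZ), mul(SZ, Z))
  →1  add(add(SZ, mul(Z, SZ)), mul(SZ, Z))
  →2  add(S(add(Z, mul(Z, SZ))), mul(SZ, Z))
  →3  S(add(add(Z, mul(Z, SZ)), mul(SZ, Z)))
  →4  S(add(mul(Z, SZ), mul(SZ, Z)))
  →5  S(add(Z, mul(SZ, Z)))
  →6  S(mul(SZ, Z))
  →7  S(add(Z, mul(Z, Z)))
  →8  S(mul(Z, Z))
  →9  SZ

Answer: normal form = SZ  (in 9 steps)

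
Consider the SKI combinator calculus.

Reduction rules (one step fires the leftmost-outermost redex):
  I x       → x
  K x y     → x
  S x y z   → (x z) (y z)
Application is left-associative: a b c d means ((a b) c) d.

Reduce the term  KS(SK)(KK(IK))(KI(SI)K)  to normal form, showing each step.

Answer: normal form = SKK  (in 4 steps)

Reduction:
  start: KS(SK)(KK(IK))(KI(SI)K)
  step 1: S(KK(IK))(KI(SI)K)
  step 2: SK(KI(SI)K)
  step 3: SK(IK)
  step 4: SKK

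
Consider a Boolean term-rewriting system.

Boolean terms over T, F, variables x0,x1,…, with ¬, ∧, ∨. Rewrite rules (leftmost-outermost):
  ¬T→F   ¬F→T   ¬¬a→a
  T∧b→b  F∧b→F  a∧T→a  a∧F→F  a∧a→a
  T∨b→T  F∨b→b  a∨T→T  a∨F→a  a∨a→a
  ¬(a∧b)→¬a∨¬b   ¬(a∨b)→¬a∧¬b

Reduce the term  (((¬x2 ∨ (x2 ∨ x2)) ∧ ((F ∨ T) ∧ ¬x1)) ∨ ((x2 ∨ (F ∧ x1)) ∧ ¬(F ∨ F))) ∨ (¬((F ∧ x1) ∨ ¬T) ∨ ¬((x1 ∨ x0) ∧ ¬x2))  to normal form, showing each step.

Answer: normal form = T  (in 17 steps)

Working:
  start: (((¬x2 ∨ (x2 ∨ x2)) ∧ ((F ∨ T) ∧ ¬x1)) ∨ ((x2 ∨ (F ∧ x1)) ∧ ¬(F ∨ F))) ∨ (¬((F ∧ x1) ∨ ¬T) ∨ ¬((x1 ∨ x0) ∧ ¬x2))
  [1] (((¬x2 ∨ x2) ∧ ((F ∨ T) ∧ ¬x1)) ∨ ((x2 ∨ (F ∧ x1)) ∧ ¬(F ∨ F))) ∨ (¬((F ∧ x1) ∨ ¬T) ∨ ¬((x1 ∨ x0) ∧ ¬x2))
  [2] (((¬x2 ∨ x2) ∧ (T ∧ ¬x1)) ∨ ((x2 ∨ (F ∧ x1)) ∧ ¬(F ∨ F))) ∨ (¬((F ∧ x1) ∨ ¬T) ∨ ¬((x1 ∨ x0) ∧ ¬x2))
  [3] (((¬x2 ∨ x2) ∧ ¬x1) ∨ ((x2 ∨ (F ∧ x1)) ∧ ¬(F ∨ F))) ∨ (¬((F ∧ x1) ∨ ¬T) ∨ ¬((x1 ∨ x0) ∧ ¬x2))
  [4] (((¬x2 ∨ x2) ∧ ¬x1) ∨ ((x2 ∨ F) ∧ ¬(F ∨ F))) ∨ (¬((F ∧ x1) ∨ ¬T) ∨ ¬((x1 ∨ x0) ∧ ¬x2))
  [5] (((¬x2 ∨ x2) ∧ ¬x1) ∨ (x2 ∧ ¬(F ∨ F))) ∨ (¬((F ∧ x1) ∨ ¬T) ∨ ¬((x1 ∨ x0) ∧ ¬x2))
  [6] (((¬x2 ∨ x2) ∧ ¬x1) ∨ (x2 ∧ (¬F ∧ ¬F))) ∨ (¬((F ∧ x1) ∨ ¬T) ∨ ¬((x1 ∨ x0) ∧ ¬x2))
  [7] (((¬x2 ∨ x2) ∧ ¬x1) ∨ (x2 ∧ ¬F)) ∨ (¬((F ∧ x1) ∨ ¬T) ∨ ¬((x1 ∨ x0) ∧ ¬x2))
  [8] (((¬x2 ∨ x2) ∧ ¬x1) ∨ (x2 ∧ T)) ∨ (¬((F ∧ x1) ∨ ¬T) ∨ ¬((x1 ∨ x0) ∧ ¬x2))
  [9] (((¬x2 ∨ x2) ∧ ¬x1) ∨ x2) ∨ (¬((F ∧ x1) ∨ ¬T) ∨ ¬((x1 ∨ x0) ∧ ¬x2))
  [10] (((¬x2 ∨ x2) ∧ ¬x1) ∨ x2) ∨ ((¬(F ∧ x1) ∧ ¬¬T) ∨ ¬((x1 ∨ x0) ∧ ¬x2))
  [11] (((¬x2 ∨ x2) ∧ ¬x1) ∨ x2) ∨ (((¬F ∨ ¬x1) ∧ ¬¬T) ∨ ¬((x1 ∨ x0) ∧ ¬x2))
  [12] (((¬x2 ∨ x2) ∧ ¬x1) ∨ x2) ∨ (((T ∨ ¬x1) ∧ ¬¬T) ∨ ¬((x1 ∨ x0) ∧ ¬x2))
  [13] (((¬x2 ∨ x2) ∧ ¬x1) ∨ x2) ∨ ((T ∧ ¬¬T) ∨ ¬((x1 ∨ x0) ∧ ¬x2))
  [14] (((¬x2 ∨ x2) ∧ ¬x1) ∨ x2) ∨ (¬¬T ∨ ¬((x1 ∨ x0) ∧ ¬x2))
  [15] (((¬x2 ∨ x2) ∧ ¬x1) ∨ x2) ∨ (T ∨ ¬((x1 ∨ x0) ∧ ¬x2))
  [16] (((¬x2 ∨ x2) ∧ ¬x1) ∨ x2) ∨ T
  [17] T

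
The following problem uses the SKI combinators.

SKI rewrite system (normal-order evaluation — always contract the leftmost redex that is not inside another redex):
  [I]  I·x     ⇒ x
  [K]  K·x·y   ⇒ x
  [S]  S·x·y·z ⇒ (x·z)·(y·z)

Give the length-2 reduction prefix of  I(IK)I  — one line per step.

  start: I(IK)I
  [1] IKI
  [2] KI

Answer: after 2 steps: KI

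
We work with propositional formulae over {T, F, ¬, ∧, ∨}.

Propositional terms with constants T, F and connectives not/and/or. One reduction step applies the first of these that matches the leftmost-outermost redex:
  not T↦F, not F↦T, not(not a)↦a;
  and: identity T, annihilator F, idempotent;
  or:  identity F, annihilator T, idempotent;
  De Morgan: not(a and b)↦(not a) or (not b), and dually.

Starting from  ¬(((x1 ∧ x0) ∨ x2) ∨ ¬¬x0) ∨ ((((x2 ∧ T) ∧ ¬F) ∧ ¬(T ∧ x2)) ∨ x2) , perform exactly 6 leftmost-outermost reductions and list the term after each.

Answer: after 6 steps: (((¬x1 ∨ ¬x0) ∧ ¬x2) ∧ ¬x0) ∨ (((x2 ∧ T) ∧ ¬(T ∧ x2)) ∨ x2)

Derivation:
  start: ¬(((x1 ∧ x0) ∨ x2) ∨ ¬¬x0) ∨ ((((x2 ∧ T) ∧ ¬F) ∧ ¬(T ∧ x2)) ∨ x2)
  step 1: (¬((x1 ∧ x0) ∨ x2) ∧ ¬¬¬x0) ∨ ((((x2 ∧ T) ∧ ¬F) ∧ ¬(T ∧ x2)) ∨ x2)
  step 2: ((¬(x1 ∧ x0) ∧ ¬x2) ∧ ¬¬¬x0) ∨ ((((x2 ∧ T) ∧ ¬F) ∧ ¬(T ∧ x2)) ∨ x2)
  step 3: (((¬x1 ∨ ¬x0) ∧ ¬x2) ∧ ¬¬¬x0) ∨ ((((x2 ∧ T) ∧ ¬F) ∧ ¬(T ∧ x2)) ∨ x2)
  step 4: (((¬x1 ∨ ¬x0) ∧ ¬x2) ∧ ¬x0) ∨ ((((x2 ∧ T) ∧ ¬F) ∧ ¬(T ∧ x2)) ∨ x2)
  step 5: (((¬x1 ∨ ¬x0) ∧ ¬x2) ∧ ¬x0) ∨ (((x2 ∧ ¬F) ∧ ¬(T ∧ x2)) ∨ x2)
  step 6: (((¬x1 ∨ ¬x0) ∧ ¬x2) ∧ ¬x0) ∨ (((x2 ∧ T) ∧ ¬(T ∧ x2)) ∨ x2)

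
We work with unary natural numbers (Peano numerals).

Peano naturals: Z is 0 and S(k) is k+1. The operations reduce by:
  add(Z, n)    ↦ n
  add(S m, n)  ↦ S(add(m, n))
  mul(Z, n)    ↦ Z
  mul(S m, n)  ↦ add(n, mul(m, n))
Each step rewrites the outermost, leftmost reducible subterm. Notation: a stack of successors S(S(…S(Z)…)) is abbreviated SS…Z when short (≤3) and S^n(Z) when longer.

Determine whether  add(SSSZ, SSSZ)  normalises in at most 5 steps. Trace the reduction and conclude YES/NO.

  start: add(SSSZ, SSSZ)
  →1  S(add(SSZ, SSSZ))
  →2  S(S(add(SZ, SSSZ)))
  →3  S(S(S(add(Z, SSSZ))))
  →4  S^6(Z)

Answer: YES — reaches normal form S^6(Z) in 4 ≤ 5 steps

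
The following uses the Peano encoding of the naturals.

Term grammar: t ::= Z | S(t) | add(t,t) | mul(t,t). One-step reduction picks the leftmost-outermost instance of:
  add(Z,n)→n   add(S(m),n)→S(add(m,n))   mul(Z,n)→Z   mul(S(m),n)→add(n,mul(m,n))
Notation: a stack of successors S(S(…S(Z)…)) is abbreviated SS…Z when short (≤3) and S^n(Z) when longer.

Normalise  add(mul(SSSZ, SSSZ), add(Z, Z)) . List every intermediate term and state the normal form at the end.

  start: add(mul(SSSZ, SSSZ), add(Z, Z))
  [1] add(add(SSSZ, mul(SSZ, SSSZ)), add(Z, Z))
  [2] add(S(add(SSZ, mul(SSZ, SSSZ))), add(Z, Z))
  [3] S(add(add(SSZ, mul(SSZ, SSSZ)), add(Z, Z)))
  [4] S(add(S(add(SZ, mul(SSZ, SSSZ))), add(Z, Z)))
  [5] S(S(add(add(SZ, mul(SSZ, SSSZ)), add(Z, Z))))
  [6] S(S(add(S(add(Z, mul(SSZ, SSSZ))), add(Z, Z))))
  [7] S(S(S(add(add(Z, mul(SSZ, SSSZ)), add(Z, Z)))))
  [8] S(S(S(add(mul(SSZ, SSSZ), add(Z, Z)))))
  [9] S(S(S(add(add(SSSZ, mul(SZ, SSSZ)), add(Z, Z)))))
  [10] S(S(S(add(S(add(SSZ, mul(SZ, SSSZ))), add(Z, Z)))))
  [11] S(S(S(S(add(add(SSZ, mul(SZ, SSSZ)), add(Z, Z))))))
  [12] S(S(S(S(add(S(add(SZ, mul(SZ, SSSZ))), add(Z, Z))))))
  [13] S(S(S(S(S(add(add(SZ, mul(SZ, SSSZ)), add(Z, Z)))))))
  [14] S(S(S(S(S(add(S(add(Z, mul(SZ, SSSZ))), add(Z, Z)))))))
  [15] S(S(S(S(S(S(add(add(Z, mul(SZ, SSSZ)), add(Z, Z))))))))
  [16] S(S(S(S(S(S(add(mul(SZ, SSSZ), add(Z, Z))))))))
  [17] S(S(S(S(S(S(add(add(SSSZ, mul(Z, SSSZ)), add(Z, Z))))))))
  [18] S(S(S(S(S(S(add(S(add(SSZ, mul(Z, SSSZ))), add(Z, Z))))))))
  [19] S(S(S(S(S(S(S(add(add(SSZ, mul(Z, SSSZ)), add(Z, Z)))))))))
  [20] S(S(S(S(S(S(S(add(S(add(SZ, mul(Z, SSSZ))), add(Z, Z)))))))))
  [21] S(S(S(S(S(S(S(S(add(add(SZ, mul(Z, SSSZ)), add(Z, Z))))))))))
  [22] S(S(S(S(S(S(S(S(add(S(add(Z, mul(Z, SSSZ))), add(Z, Z))))))))))
  [23] S(S(S(S(S(S(S(S(S(add(add(Z, mul(Z, SSSZ)), add(Z, Z)))))))))))
  [24] S(S(S(S(S(S(S(S(S(add(mul(Z, SSSZ), add(Z, Z)))))))))))
  [25] S(S(S(S(S(S(S(S(S(add(Z, add(Z, Z)))))))))))
  [26] S(S(S(S(S(S(S(S(S(add(Z, Z))))))))))
  [27] S^9(Z)

Answer: normal form = S^9(Z)  (in 27 steps)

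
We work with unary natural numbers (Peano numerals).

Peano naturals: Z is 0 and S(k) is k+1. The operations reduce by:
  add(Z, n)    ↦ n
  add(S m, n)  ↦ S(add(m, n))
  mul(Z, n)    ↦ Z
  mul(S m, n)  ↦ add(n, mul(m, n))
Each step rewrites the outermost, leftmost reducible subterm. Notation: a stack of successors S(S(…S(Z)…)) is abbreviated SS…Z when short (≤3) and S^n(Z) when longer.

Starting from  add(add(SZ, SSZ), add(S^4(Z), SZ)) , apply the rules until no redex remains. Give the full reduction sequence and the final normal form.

Answer: normal form = S^8(Z)  (in 11 steps)

Reduction:
  start: add(add(SZ, SSZ), add(S^4(Z), SZ))
  step 1: add(S(add(Z, SSZ)), add(S^4(Z), SZ))
  step 2: S(add(add(Z, SSZ), add(S^4(Z), SZ)))
  step 3: S(add(SSZ, add(S^4(Z), SZ)))
  step 4: S(S(add(SZ, add(S^4(Z), SZ))))
  step 5: S(S(S(add(Z, add(S^4(Z), SZ)))))
  step 6: S(S(S(add(S^4(Z), SZ))))
  step 7: S(S(S(S(add(SSSZ, SZ)))))
  step 8: S(S(S(S(S(add(SSZ, SZ))))))
  step 9: S(S(S(S(S(S(add(SZ, SZ)))))))
  step 10: S(S(S(S(S(S(S(add(Z, SZ))))))))
  step 11: S^8(Z)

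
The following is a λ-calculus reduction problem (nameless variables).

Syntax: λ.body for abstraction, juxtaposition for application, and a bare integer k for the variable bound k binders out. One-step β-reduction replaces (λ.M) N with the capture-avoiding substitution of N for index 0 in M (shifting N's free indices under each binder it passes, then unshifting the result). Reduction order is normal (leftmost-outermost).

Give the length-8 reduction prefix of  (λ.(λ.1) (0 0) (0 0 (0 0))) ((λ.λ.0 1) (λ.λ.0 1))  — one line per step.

Answer: after 8 steps: (λ.λ.0 1) (λ.λ.0 1) ((λ.λ.0 1) (λ.λ.0 1) ((λ.λ.0 1) (λ.λ.0 1))) (λ.λ.0 1)

Reduction:
  start: (λ.(λ.1) (0 0) (0 0 (0 0))) ((λ.λ.0 1) (λ.λ.0 1))
  →1  (λ.(λ.λ.0 1) (λ.λ.0 1)) ((λ.λ.0 1) (λ.λ.0 1) ((λ.λ.0 1) (λ.λ.0 1))) ((λ.λ.0 1) (λ.λ.0 1) ((λ.λ.0 1) (λ.λ.0 1)) ((λ.λ.0 1) (λ.λ.0 1) ((λ.λ.0 1) (λ.λ.0 1))))
  →2  (λ.λ.0 1) (λ.λ.0 1) ((λ.λ.0 1) (λ.λ.0 1) ((λ.λ.0 1) (λ.λ.0 1)) ((λ.λ.0 1) (λ.λ.0 1) ((λ.λ.0 1) (λ.λ.0 1))))
  →3  (λ.0 (λ.λ.0 1)) ((λ.λ.0 1) (λ.λ.0 1) ((λ.λ.0 1) (λ.λ.0 1)) ((λ.λ.0 1) (λ.λ.0 1) ((λ.λ.0 1) (λ.λ.0 1))))
  →4  (λ.λ.0 1) (λ.λ.0 1) ((λ.λ.0 1) (λ.λ.0 1)) ((λ.λ.0 1) (λ.λ.0 1) ((λ.λ.0 1) (λ.λ.0 1))) (λ.λ.0 1)
  →5  (λ.0 (λ.λ.0 1)) ((λ.λ.0 1) (λ.λ.0 1)) ((λ.λ.0 1) (λ.λ.0 1) ((λ.λ.0 1) (λ.λ.0 1))) (λ.λ.0 1)
  →6  (λ.λ.0 1) (λ.λ.0 1) (λ.λ.0 1) ((λ.λ.0 1) (λ.λ.0 1) ((λ.λ.0 1) (λ.λ.0 1))) (λ.λ.0 1)
  →7  (λ.0 (λ.λ.0 1)) (λ.λ.0 1) ((λ.λ.0 1) (λ.λ.0 1) ((λ.λ.0 1) (λ.λ.0 1))) (λ.λ.0 1)
  →8  (λ.λ.0 1) (λ.λ.0 1) ((λ.λ.0 1) (λ.λ.0 1) ((λ.λ.0 1) (λ.λ.0 1))) (λ.λ.0 1)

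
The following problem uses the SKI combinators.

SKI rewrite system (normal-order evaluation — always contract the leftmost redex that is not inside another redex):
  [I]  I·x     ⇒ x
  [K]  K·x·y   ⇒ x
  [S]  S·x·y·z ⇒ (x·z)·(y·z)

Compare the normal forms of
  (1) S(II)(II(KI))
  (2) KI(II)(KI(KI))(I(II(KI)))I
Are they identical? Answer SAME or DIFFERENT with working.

Term A:
  start: S(II)(II(KI))
  →1  SI(II(KI))
  →2  SI(I(KI))
  →3  SI(KI)

Term B:
  start: KI(II)(KI(KI))(I(II(KI)))I
  →1  I(KI(KI))(I(II(KI)))I
  →2  KI(KI)(I(II(KI)))I
  →3  I(I(II(KI)))I
  →4  I(II(KI))I
  →5  II(KI)I
  →6  I(KI)I
  →7  KII
  →8  I

Answer: DIFFERENT — A ⇓ SI(KI), B ⇓ I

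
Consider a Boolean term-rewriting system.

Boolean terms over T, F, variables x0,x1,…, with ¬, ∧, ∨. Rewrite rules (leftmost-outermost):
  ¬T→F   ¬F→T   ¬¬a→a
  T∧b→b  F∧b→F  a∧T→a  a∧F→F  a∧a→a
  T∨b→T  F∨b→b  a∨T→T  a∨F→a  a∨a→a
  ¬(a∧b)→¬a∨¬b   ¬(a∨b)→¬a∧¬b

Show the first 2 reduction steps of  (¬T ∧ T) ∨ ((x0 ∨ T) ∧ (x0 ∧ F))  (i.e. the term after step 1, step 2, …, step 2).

Answer: after 2 steps: F ∨ ((x0 ∨ T) ∧ (x0 ∧ F))

Derivation:
  start: (¬T ∧ T) ∨ ((x0 ∨ T) ∧ (x0 ∧ F))
  step 1: ¬T ∨ ((x0 ∨ T) ∧ (x0 ∧ F))
  step 2: F ∨ ((x0 ∨ T) ∧ (x0 ∧ F))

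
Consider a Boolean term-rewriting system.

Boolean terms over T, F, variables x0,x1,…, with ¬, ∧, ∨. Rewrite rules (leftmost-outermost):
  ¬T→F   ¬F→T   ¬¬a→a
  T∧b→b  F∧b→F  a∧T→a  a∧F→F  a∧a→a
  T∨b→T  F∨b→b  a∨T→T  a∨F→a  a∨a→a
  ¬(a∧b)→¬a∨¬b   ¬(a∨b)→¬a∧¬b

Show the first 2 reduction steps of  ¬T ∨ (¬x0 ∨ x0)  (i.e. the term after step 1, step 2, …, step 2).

Answer: after 2 steps: ¬x0 ∨ x0

Working:
  start: ¬T ∨ (¬x0 ∨ x0)
  step 1: F ∨ (¬x0 ∨ x0)
  step 2: ¬x0 ∨ x0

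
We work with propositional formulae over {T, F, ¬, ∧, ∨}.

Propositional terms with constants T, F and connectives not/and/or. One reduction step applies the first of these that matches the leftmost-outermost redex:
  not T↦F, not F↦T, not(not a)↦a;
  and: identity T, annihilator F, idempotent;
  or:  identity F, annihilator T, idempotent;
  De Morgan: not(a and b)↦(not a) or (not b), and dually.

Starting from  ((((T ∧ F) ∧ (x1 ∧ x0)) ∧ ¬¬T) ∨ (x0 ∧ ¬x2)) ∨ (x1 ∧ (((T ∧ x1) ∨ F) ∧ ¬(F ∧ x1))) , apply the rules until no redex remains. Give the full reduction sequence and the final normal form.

Answer: normal form = (x0 ∧ ¬x2) ∨ x1  (in 11 steps)

Working:
  start: ((((T ∧ F) ∧ (x1 ∧ x0)) ∧ ¬¬T) ∨ (x0 ∧ ¬x2)) ∨ (x1 ∧ (((T ∧ x1) ∨ F) ∧ ¬(F ∧ x1)))
  step 1: (((F ∧ (x1 ∧ x0)) ∧ ¬¬T) ∨ (x0 ∧ ¬x2)) ∨ (x1 ∧ (((T ∧ x1) ∨ F) ∧ ¬(F ∧ x1)))
  step 2: ((F ∧ ¬¬T) ∨ (x0 ∧ ¬x2)) ∨ (x1 ∧ (((T ∧ x1) ∨ F) ∧ ¬(F ∧ x1)))
  step 3: (F ∨ (x0 ∧ ¬x2)) ∨ (x1 ∧ (((T ∧ x1) ∨ F) ∧ ¬(F ∧ x1)))
  step 4: (x0 ∧ ¬x2) ∨ (x1 ∧ (((T ∧ x1) ∨ F) ∧ ¬(F ∧ x1)))
  step 5: (x0 ∧ ¬x2) ∨ (x1 ∧ ((T ∧ x1) ∧ ¬(F ∧ x1)))
  step 6: (x0 ∧ ¬x2) ∨ (x1 ∧ (x1 ∧ ¬(F ∧ x1)))
  step 7: (x0 ∧ ¬x2) ∨ (x1 ∧ (x1 ∧ (¬F ∨ ¬x1)))
  step 8: (x0 ∧ ¬x2) ∨ (x1 ∧ (x1 ∧ (T ∨ ¬x1)))
  step 9: (x0 ∧ ¬x2) ∨ (x1 ∧ (x1 ∧ T))
  step 10: (x0 ∧ ¬x2) ∨ (x1 ∧ x1)
  step 11: (x0 ∧ ¬x2) ∨ x1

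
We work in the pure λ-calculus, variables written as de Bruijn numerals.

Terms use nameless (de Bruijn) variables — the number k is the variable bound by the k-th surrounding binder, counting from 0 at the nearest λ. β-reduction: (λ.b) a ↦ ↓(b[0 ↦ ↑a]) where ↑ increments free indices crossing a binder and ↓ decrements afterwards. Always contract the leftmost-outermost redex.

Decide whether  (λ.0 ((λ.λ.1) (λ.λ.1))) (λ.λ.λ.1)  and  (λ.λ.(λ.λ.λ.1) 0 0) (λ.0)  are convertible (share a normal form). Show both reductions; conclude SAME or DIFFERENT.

Term A:
  start: (λ.0 ((λ.λ.1) (λ.λ.1))) (λ.λ.λ.1)
  →1  (λ.λ.λ.1) ((λ.λ.1) (λ.λ.1))
  →2  λ.λ.1

Term B:
  start: (λ.λ.(λ.λ.λ.1) 0 0) (λ.0)
  →1  λ.(λ.λ.λ.1) 0 0
  →2  λ.(λ.λ.1) 0
  →3  λ.λ.1

Answer: SAME — A ⇓ λ.λ.1, B ⇓ λ.λ.1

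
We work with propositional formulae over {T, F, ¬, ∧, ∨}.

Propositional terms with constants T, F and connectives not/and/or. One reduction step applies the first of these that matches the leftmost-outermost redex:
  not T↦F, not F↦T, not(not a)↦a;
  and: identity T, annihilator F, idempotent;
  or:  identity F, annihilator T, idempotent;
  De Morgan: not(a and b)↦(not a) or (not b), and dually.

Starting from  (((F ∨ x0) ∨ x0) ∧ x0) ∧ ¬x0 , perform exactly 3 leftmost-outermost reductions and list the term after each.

Answer: after 3 steps: x0 ∧ ¬x0

Working:
  start: (((F ∨ x0) ∨ x0) ∧ x0) ∧ ¬x0
  [1] ((x0 ∨ x0) ∧ x0) ∧ ¬x0
  [2] (x0 ∧ x0) ∧ ¬x0
  [3] x0 ∧ ¬x0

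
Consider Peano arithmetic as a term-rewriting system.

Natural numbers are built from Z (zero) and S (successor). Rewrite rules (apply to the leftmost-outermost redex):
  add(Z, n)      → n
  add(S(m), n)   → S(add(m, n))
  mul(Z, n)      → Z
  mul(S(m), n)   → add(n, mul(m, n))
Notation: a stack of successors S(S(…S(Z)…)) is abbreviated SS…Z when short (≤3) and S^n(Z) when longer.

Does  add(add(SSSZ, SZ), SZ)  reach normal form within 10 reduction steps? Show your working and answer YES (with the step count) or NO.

  start: add(add(SSSZ, SZ), SZ)
  →1  add(S(add(SSZ, SZ)), SZ)
  →2  S(add(add(SSZ, SZ), SZ))
  →3  S(add(S(add(SZ, SZ)), SZ))
  →4  S(S(add(add(SZ, SZ), SZ)))
  →5  S(S(add(S(add(Z, SZ)), SZ)))
  →6  S(S(S(add(add(Z, SZ), SZ))))
  →7  S(S(S(add(SZ, SZ))))
  →8  S(S(S(S(add(Z, SZ)))))
  →9  S^5(Z)

Answer: YES — reaches normal form S^5(Z) in 9 ≤ 10 steps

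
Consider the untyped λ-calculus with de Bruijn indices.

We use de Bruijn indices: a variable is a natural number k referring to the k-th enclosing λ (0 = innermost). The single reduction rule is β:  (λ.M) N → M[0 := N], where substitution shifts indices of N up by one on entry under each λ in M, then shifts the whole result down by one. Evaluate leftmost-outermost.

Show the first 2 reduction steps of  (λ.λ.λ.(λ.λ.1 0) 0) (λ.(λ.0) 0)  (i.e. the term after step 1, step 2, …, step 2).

  start: (λ.λ.λ.(λ.λ.1 0) 0) (λ.(λ.0) 0)
  →1  λ.λ.(λ.λ.1 0) 0
  →2  λ.λ.λ.1 0

Answer: after 2 steps: λ.λ.λ.1 0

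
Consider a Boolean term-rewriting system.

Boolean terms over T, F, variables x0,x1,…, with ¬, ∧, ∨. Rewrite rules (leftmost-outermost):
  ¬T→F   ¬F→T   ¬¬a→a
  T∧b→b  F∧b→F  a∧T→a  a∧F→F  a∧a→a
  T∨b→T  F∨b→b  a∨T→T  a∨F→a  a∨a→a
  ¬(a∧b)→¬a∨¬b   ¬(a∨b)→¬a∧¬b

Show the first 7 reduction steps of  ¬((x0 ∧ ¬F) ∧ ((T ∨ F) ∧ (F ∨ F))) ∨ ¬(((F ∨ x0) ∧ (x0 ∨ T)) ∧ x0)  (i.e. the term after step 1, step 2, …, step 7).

Answer: after 7 steps: (¬x0 ∨ ((F ∧ ¬F) ∨ ¬(F ∨ F))) ∨ ¬(((F ∨ x0) ∧ (x0 ∨ T)) ∧ x0)

Reduction:
  start: ¬((x0 ∧ ¬F) ∧ ((T ∨ F) ∧ (F ∨ F))) ∨ ¬(((F ∨ x0) ∧ (x0 ∨ T)) ∧ x0)
  →1  (¬(x0 ∧ ¬F) ∨ ¬((T ∨ F) ∧ (F ∨ F))) ∨ ¬(((F ∨ x0) ∧ (x0 ∨ T)) ∧ x0)
  →2  ((¬x0 ∨ ¬¬F) ∨ ¬((T ∨ F) ∧ (F ∨ F))) ∨ ¬(((F ∨ x0) ∧ (x0 ∨ T)) ∧ x0)
  →3  ((¬x0 ∨ F) ∨ ¬((T ∨ F) ∧ (F ∨ F))) ∨ ¬(((F ∨ x0) ∧ (x0 ∨ T)) ∧ x0)
  →4  (¬x0 ∨ ¬((T ∨ F) ∧ (F ∨ F))) ∨ ¬(((F ∨ x0) ∧ (x0 ∨ T)) ∧ x0)
  →5  (¬x0 ∨ (¬(T ∨ F) ∨ ¬(F ∨ F))) ∨ ¬(((F ∨ x0) ∧ (x0 ∨ T)) ∧ x0)
  →6  (¬x0 ∨ ((¬T ∧ ¬F) ∨ ¬(F ∨ F))) ∨ ¬(((F ∨ x0) ∧ (x0 ∨ T)) ∧ x0)
  →7  (¬x0 ∨ ((F ∧ ¬F) ∨ ¬(F ∨ F))) ∨ ¬(((F ∨ x0) ∧ (x0 ∨ T)) ∧ x0)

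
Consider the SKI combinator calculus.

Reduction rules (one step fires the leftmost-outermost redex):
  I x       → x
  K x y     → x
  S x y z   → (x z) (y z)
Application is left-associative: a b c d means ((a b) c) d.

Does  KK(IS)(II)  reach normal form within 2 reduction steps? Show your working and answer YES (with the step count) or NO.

Answer: YES — reaches normal form KI in 2 ≤ 2 steps

Derivation:
  start: KK(IS)(II)
  step 1: K(II)
  step 2: KI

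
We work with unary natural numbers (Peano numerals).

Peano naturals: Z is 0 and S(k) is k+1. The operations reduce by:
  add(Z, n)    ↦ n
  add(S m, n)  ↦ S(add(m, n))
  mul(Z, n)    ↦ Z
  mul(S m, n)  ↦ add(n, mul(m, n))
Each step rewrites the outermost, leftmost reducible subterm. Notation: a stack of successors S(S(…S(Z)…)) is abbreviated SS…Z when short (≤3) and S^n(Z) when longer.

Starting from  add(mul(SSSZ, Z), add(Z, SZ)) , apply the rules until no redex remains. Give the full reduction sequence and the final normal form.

Answer: normal form = SZ  (in 9 steps)

Working:
  start: add(mul(SSSZ, Z), add(Z, SZ))
  [1] add(add(Z, mul(SSZ, Z)), add(Z, SZ))
  [2] add(mul(SSZ, Z), add(Z, SZ))
  [3] add(add(Z, mul(SZ, Z)), add(Z, SZ))
  [4] add(mul(SZ, Z), add(Z, SZ))
  [5] add(add(Z, mul(Z, Z)), add(Z, SZ))
  [6] add(mul(Z, Z), add(Z, SZ))
  [7] add(Z, add(Z, SZ))
  [8] add(Z, SZ)
  [9] SZ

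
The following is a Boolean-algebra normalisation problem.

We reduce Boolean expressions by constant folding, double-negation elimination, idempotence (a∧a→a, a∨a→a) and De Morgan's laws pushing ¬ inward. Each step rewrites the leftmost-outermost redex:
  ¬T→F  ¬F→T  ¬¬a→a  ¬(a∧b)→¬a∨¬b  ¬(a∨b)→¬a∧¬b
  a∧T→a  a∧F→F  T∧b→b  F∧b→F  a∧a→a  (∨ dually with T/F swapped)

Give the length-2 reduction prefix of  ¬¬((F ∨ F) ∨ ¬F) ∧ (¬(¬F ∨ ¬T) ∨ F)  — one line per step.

  start: ¬¬((F ∨ F) ∨ ¬F) ∧ (¬(¬F ∨ ¬T) ∨ F)
  step 1: ((F ∨ F) ∨ ¬F) ∧ (¬(¬F ∨ ¬T) ∨ F)
  step 2: (F ∨ ¬F) ∧ (¬(¬F ∨ ¬T) ∨ F)

Answer: after 2 steps: (F ∨ ¬F) ∧ (¬(¬F ∨ ¬T) ∨ F)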